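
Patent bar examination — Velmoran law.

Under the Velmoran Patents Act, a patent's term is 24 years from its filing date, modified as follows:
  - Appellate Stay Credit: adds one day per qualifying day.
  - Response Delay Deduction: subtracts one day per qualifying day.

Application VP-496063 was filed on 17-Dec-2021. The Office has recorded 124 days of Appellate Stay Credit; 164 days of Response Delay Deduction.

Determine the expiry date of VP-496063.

2045-11-07

Base term: filing date + 24 years → 17 December 2045.
Appellate Stay Credit: +124 days → 20 April 2046.
Response Delay Deduction: −164 days → 7 November 2045.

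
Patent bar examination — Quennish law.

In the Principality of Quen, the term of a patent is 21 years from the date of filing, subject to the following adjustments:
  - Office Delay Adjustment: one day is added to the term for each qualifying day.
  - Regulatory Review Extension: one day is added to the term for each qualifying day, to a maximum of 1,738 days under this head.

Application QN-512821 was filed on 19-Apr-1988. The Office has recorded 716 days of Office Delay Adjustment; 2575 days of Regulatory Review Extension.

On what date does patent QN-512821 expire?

Base term: filing date + 21 years → 19 April 2009.
Office Delay Adjustment: +716 days → 5 April 2011.
Regulatory Review Extension: 2575 days claimed exceeds the 1738-day cap, so +1738 days → 7 January 2016.

January 7, 2016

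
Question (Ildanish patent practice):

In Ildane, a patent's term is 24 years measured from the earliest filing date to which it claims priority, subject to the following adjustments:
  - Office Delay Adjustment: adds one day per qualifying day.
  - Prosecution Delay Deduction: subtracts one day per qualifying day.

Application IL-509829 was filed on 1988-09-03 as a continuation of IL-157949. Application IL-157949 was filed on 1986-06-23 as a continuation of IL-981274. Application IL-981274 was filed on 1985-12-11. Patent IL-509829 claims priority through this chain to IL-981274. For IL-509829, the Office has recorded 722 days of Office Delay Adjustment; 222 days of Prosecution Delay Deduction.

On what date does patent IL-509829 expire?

Earliest priority filing: 11 December 1985.
Base term: 11 December 1985 + 24 years → 11 December 2009.
Office Delay Adjustment: +722 days → 3 December 2011.
Prosecution Delay Deduction: −222 days → 25 April 2011.

2011-04-25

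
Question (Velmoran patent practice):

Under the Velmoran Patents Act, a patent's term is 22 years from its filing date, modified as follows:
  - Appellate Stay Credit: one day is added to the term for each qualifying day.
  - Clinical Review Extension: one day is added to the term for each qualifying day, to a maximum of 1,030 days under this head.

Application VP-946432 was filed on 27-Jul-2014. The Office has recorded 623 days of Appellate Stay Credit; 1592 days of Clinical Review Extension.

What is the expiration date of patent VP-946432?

Base term: filing date + 22 years → 27 July 2036.
Appellate Stay Credit: +623 days → 11 April 2038.
Clinical Review Extension: 1592 days claimed exceeds the 1030-day cap, so +1030 days → 4 February 2041.

February 4, 2041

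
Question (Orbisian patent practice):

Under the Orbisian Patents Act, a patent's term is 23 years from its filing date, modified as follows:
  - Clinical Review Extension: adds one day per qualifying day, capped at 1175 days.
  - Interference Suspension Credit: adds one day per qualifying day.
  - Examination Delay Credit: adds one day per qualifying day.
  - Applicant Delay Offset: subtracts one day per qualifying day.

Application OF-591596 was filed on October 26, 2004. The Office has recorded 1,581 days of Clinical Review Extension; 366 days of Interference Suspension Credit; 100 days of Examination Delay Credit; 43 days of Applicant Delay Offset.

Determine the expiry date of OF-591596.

March 11, 2032

Base term: filing date + 23 years → 26 October 2027.
Clinical Review Extension: 1581 days claimed exceeds the 1175-day cap, so +1175 days → 13 January 2031.
Interference Suspension Credit: +366 days → 14 January 2032.
Examination Delay Credit: +100 days → 23 April 2032.
Applicant Delay Offset: −43 days → 11 March 2032.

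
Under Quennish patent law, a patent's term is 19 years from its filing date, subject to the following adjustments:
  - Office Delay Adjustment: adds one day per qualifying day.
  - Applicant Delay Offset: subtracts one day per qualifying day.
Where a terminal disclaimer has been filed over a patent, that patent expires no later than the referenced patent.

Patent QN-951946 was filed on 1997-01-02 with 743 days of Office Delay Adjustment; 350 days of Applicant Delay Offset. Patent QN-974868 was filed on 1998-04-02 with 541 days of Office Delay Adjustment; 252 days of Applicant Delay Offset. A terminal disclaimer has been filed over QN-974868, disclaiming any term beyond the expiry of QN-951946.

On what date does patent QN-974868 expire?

Natural term of QN-974868:
  Base: filing + 19 years → 2 April 2017.
  Office Delay Adjustment: +541 days → 25 September 2018.
  Applicant Delay Offset: −252 days → 16 January 2018.
Expiry of referenced patent QN-951946:
  Base: filing + 19 years → 2 January 2016.
  Office Delay Adjustment: +743 days → 14 January 2018.
  Applicant Delay Offset: −350 days → 29 January 2017.
Terminal disclaimer: QN-974868 expires on the earlier of 16 January 2018 and 29 January 2017.

2017-01-29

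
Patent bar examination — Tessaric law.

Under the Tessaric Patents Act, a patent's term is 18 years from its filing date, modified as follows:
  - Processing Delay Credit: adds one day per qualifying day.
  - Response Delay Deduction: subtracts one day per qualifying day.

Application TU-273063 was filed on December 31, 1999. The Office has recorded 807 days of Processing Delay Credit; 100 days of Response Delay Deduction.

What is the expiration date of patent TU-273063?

December 8, 2019

Base term: filing date + 18 years → 31 December 2017.
Processing Delay Credit: +807 days → 17 March 2020.
Response Delay Deduction: −100 days → 8 December 2019.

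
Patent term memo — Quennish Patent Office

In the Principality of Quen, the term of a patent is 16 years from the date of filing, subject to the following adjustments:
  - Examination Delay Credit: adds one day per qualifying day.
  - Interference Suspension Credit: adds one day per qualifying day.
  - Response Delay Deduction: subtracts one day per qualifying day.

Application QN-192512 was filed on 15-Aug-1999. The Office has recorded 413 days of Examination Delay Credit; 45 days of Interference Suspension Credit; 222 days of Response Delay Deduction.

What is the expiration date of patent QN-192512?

April 7, 2016

Base term: filing date + 16 years → 15 August 2015.
Examination Delay Credit: +413 days → 1 October 2016.
Interference Suspension Credit: +45 days → 15 November 2016.
Response Delay Deduction: −222 days → 7 April 2016.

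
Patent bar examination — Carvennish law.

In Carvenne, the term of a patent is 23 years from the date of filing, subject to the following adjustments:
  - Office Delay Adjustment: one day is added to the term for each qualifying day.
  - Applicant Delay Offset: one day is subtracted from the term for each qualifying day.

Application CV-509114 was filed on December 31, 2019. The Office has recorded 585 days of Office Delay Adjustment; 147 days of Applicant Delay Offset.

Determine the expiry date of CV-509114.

Base term: filing date + 23 years → 31 December 2042.
Office Delay Adjustment: +585 days → 7 August 2044.
Applicant Delay Offset: −147 days → 13 March 2044.

2044-03-13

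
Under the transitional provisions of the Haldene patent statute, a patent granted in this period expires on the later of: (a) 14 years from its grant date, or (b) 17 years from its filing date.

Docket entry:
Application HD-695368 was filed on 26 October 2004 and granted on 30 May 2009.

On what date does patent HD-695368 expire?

2023-05-30

(a) grant + 14 years → 30 May 2023.
(b) filing + 17 years → 26 October 2021.
Later of the two: 30 May 2023.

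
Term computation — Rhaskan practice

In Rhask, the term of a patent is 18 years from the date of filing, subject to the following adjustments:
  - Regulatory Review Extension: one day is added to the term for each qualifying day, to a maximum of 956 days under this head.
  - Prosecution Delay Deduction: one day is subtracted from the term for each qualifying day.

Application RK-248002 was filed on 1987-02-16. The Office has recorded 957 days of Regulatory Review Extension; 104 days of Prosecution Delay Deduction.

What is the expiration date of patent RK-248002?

June 18, 2007

Base term: filing date + 18 years → 16 February 2005.
Regulatory Review Extension: 957 days claimed exceeds the 956-day cap, so +956 days → 30 September 2007.
Prosecution Delay Deduction: −104 days → 18 June 2007.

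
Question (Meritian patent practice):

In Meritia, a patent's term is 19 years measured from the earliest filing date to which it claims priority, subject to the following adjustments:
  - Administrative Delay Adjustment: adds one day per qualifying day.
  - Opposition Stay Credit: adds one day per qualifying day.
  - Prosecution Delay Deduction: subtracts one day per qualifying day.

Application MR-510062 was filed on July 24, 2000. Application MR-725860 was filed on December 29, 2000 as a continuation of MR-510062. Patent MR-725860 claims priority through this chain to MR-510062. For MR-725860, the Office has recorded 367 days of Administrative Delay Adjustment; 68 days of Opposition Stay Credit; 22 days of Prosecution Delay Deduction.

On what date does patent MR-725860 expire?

Earliest priority filing: 24 July 2000.
Base term: 24 July 2000 + 19 years → 24 July 2019.
Administrative Delay Adjustment: +367 days → 25 July 2020.
Opposition Stay Credit: +68 days → 1 October 2020.
Prosecution Delay Deduction: −22 days → 9 September 2020.

2020-09-09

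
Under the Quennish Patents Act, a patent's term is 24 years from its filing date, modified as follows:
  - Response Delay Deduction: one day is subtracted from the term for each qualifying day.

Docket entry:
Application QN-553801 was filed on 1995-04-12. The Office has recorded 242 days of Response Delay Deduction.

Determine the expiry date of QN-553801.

Base term: filing date + 24 years → 12 April 2019.
Response Delay Deduction: −242 days → 13 August 2018.

2018-08-13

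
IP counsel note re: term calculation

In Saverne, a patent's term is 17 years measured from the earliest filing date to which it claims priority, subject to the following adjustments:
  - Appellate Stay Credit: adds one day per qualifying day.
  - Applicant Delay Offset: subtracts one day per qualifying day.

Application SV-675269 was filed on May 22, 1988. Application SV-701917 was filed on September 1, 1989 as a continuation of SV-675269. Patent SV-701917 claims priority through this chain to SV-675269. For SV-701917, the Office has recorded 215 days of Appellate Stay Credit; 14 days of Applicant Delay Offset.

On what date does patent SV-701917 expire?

2005-12-09

Earliest priority filing: 22 May 1988.
Base term: 22 May 1988 + 17 years → 22 May 2005.
Appellate Stay Credit: +215 days → 23 December 2005.
Applicant Delay Offset: −14 days → 9 December 2005.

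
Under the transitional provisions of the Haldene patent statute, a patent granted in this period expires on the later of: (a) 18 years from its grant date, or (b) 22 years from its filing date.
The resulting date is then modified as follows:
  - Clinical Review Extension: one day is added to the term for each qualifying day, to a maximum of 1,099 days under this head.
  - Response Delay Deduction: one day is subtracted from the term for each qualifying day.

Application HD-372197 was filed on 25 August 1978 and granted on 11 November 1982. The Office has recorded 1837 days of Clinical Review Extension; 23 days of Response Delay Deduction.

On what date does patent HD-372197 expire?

October 23, 2003

(a) grant + 18 years → 11 November 2000.
(b) filing + 22 years → 25 August 2000.
Later of the two: 11 November 2000.
Clinical Review Extension: 1837 days claimed exceeds the 1099-day cap, so +1099 days → 15 November 2003.
Response Delay Deduction: −23 days → 23 October 2003.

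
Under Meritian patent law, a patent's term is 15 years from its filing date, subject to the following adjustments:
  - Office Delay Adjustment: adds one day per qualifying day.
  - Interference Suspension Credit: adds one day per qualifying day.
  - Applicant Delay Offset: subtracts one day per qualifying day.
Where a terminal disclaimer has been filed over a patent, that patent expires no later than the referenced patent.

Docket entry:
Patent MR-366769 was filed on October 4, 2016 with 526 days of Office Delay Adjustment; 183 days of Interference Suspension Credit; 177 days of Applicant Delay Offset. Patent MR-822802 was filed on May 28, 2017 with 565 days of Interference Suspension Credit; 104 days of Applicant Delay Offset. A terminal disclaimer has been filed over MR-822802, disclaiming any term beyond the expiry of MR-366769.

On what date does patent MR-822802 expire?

Natural term of MR-822802:
  Base: filing + 15 years → 28 May 2032.
  Interference Suspension Credit: +565 days → 14 December 2033.
  Applicant Delay Offset: −104 days → 1 September 2033.
Expiry of referenced patent MR-366769:
  Base: filing + 15 years → 4 October 2031.
  Office Delay Adjustment: +526 days → 13 March 2033.
  Interference Suspension Credit: +183 days → 12 September 2033.
  Applicant Delay Offset: −177 days → 19 March 2033.
Terminal disclaimer: MR-822802 expires on the earlier of 1 September 2033 and 19 March 2033.

2033-03-19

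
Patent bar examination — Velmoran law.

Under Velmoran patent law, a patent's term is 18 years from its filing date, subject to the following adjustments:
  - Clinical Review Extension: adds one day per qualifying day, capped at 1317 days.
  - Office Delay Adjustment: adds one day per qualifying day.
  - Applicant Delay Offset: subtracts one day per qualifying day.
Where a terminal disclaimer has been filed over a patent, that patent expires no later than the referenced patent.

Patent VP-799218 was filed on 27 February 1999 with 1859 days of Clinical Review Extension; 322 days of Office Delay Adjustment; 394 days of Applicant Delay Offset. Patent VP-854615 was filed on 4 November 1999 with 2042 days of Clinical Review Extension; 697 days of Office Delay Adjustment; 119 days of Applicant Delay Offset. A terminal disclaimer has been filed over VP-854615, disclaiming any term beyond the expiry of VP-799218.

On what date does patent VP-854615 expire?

Natural term of VP-854615:
  Base: filing + 18 years → 4 November 2017.
  Clinical Review Extension: 2042 days claimed exceeds the 1317-day cap, so +1317 days → 13 June 2021.
  Office Delay Adjustment: +697 days → 11 May 2023.
  Applicant Delay Offset: −119 days → 12 January 2023.
Expiry of referenced patent VP-799218:
  Base: filing + 18 years → 27 February 2017.
  Clinical Review Extension: 1859 days claimed exceeds the 1317-day cap, so +1317 days → 6 October 2020.
  Office Delay Adjustment: +322 days → 24 August 2021.
  Applicant Delay Offset: −394 days → 26 July 2020.
Terminal disclaimer: VP-854615 expires on the earlier of 12 January 2023 and 26 July 2020.

2020-07-26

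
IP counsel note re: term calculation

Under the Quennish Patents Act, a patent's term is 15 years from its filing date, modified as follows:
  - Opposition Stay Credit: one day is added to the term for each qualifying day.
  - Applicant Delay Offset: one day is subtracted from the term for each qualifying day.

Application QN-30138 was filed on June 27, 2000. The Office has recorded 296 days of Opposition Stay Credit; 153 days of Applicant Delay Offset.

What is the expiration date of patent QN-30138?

2015-11-17

Base term: filing date + 15 years → 27 June 2015.
Opposition Stay Credit: +296 days → 18 April 2016.
Applicant Delay Offset: −153 days → 17 November 2015.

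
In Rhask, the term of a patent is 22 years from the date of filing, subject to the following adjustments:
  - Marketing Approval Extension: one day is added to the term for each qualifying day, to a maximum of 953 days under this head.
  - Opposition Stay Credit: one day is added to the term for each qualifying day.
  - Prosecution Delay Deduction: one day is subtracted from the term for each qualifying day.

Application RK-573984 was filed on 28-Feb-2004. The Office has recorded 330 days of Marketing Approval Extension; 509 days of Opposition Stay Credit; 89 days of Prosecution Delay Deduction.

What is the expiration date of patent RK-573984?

Base term: filing date + 22 years → 28 February 2026.
Marketing Approval Extension: 330 days (within the 953-day cap) → +330 days → 24 January 2027.
Opposition Stay Credit: +509 days → 16 June 2028.
Prosecution Delay Deduction: −89 days → 19 March 2028.

March 19, 2028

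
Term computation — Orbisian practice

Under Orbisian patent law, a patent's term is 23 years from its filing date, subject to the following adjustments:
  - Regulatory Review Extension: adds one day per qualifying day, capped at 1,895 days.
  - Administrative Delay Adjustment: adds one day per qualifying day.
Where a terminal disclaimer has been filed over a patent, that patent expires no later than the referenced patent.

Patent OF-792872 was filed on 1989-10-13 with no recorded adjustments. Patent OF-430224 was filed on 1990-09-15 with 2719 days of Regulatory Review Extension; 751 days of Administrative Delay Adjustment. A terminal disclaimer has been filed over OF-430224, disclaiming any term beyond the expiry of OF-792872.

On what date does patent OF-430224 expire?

October 13, 2012

Natural term of OF-430224:
  Base: filing + 23 years → 15 September 2013.
  Regulatory Review Extension: 2719 days claimed exceeds the 1895-day cap, so +1895 days → 23 November 2018.
  Administrative Delay Adjustment: +751 days → 13 December 2020.
Expiry of referenced patent OF-792872:
  Base: filing + 23 years → 13 October 2012.
Terminal disclaimer: OF-430224 expires on the earlier of 13 December 2020 and 13 October 2012.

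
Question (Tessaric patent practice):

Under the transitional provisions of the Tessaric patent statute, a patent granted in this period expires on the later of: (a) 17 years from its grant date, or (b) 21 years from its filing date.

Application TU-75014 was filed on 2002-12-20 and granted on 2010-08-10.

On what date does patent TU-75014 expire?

(a) grant + 17 years → 10 August 2027.
(b) filing + 21 years → 20 December 2023.
Later of the two: 10 August 2027.

August 10, 2027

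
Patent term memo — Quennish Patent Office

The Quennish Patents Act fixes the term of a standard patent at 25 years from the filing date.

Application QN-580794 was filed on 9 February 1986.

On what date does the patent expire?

Filing date + 25 years → 9 February 2011.

February 9, 2011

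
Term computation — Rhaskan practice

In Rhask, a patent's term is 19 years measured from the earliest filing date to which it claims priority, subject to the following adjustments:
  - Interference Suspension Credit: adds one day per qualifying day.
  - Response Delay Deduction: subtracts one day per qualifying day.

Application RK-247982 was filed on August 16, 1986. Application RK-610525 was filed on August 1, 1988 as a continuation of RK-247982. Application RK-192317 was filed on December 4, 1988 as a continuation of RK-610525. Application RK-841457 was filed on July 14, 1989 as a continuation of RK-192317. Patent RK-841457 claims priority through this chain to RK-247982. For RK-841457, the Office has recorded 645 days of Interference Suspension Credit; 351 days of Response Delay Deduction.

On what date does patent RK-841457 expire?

2006-06-06

Earliest priority filing: 16 August 1986.
Base term: 16 August 1986 + 19 years → 16 August 2005.
Interference Suspension Credit: +645 days → 23 May 2007.
Response Delay Deduction: −351 days → 6 June 2006.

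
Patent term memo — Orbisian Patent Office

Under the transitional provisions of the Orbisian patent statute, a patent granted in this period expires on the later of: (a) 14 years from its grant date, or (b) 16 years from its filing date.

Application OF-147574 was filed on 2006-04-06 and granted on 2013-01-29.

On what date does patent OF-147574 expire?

(a) grant + 14 years → 29 January 2027.
(b) filing + 16 years → 6 April 2022.
Later of the two: 29 January 2027.

January 29, 2027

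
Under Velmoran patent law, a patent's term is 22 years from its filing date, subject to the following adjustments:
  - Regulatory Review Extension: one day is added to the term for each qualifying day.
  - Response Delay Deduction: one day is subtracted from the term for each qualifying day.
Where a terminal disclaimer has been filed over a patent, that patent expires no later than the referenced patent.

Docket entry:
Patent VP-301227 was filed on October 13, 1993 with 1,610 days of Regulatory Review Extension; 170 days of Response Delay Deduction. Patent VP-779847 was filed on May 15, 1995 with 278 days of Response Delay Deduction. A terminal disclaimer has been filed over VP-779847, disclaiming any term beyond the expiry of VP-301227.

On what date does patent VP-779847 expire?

Natural term of VP-779847:
  Base: filing + 22 years → 15 May 2017.
  Response Delay Deduction: −278 days → 10 August 2016.
Expiry of referenced patent VP-301227:
  Base: filing + 22 years → 13 October 2015.
  Regulatory Review Extension: +1610 days → 10 March 2020.
  Response Delay Deduction: −170 days → 22 September 2019.
Terminal disclaimer: VP-779847 expires on the earlier of 10 August 2016 and 22 September 2019.

August 10, 2016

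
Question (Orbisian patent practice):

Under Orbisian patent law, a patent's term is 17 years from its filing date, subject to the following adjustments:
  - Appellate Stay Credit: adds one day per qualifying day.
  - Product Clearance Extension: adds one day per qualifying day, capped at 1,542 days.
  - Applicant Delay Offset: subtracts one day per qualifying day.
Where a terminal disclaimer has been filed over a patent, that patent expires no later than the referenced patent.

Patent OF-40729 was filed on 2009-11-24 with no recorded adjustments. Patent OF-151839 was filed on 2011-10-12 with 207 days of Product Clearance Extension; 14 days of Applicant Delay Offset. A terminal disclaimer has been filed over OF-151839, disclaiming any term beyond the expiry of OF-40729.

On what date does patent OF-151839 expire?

Natural term of OF-151839:
  Base: filing + 17 years → 12 October 2028.
  Product Clearance Extension: 207 days (within the 1542-day cap) → +207 days → 7 May 2029.
  Applicant Delay Offset: −14 days → 23 April 2029.
Expiry of referenced patent OF-40729:
  Base: filing + 17 years → 24 November 2026.
Terminal disclaimer: OF-151839 expires on the earlier of 23 April 2029 and 24 November 2026.

November 24, 2026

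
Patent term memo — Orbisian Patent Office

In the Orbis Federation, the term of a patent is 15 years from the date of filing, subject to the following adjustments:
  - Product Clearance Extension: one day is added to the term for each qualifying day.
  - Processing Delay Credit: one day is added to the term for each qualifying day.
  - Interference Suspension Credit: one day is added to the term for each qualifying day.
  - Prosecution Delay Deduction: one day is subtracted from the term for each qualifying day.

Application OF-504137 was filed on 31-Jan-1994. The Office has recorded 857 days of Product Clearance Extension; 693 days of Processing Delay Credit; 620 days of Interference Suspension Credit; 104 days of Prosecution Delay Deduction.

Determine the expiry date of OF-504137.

Base term: filing date + 15 years → 31 January 2009.
Product Clearance Extension: +857 days → 7 June 2011.
Processing Delay Credit: +693 days → 30 April 2013.
Interference Suspension Credit: +620 days → 10 January 2015.
Prosecution Delay Deduction: −104 days → 28 September 2014.

September 28, 2014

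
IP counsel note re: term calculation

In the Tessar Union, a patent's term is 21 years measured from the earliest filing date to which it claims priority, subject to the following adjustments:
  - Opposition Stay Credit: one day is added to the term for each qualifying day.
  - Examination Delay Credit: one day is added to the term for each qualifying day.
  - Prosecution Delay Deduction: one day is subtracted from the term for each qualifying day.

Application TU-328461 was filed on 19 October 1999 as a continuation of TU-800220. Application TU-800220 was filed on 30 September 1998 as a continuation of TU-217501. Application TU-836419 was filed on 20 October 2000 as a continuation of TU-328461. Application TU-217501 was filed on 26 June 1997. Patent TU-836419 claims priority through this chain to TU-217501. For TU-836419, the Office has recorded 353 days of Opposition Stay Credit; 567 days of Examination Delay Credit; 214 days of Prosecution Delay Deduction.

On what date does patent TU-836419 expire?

Earliest priority filing: 26 June 1997.
Base term: 26 June 1997 + 21 years → 26 June 2018.
Opposition Stay Credit: +353 days → 14 June 2019.
Examination Delay Credit: +567 days → 1 January 2021.
Prosecution Delay Deduction: −214 days → 1 June 2020.

2020-06-01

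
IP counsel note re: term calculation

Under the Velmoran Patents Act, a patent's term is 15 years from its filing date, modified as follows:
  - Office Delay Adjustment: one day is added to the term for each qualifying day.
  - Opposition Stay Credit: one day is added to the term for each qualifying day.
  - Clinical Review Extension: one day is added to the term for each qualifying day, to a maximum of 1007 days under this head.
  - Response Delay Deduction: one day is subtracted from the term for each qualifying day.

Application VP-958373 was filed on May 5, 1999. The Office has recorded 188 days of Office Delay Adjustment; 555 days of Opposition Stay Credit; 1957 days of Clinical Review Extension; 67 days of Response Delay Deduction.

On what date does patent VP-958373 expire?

Base term: filing date + 15 years → 5 May 2014.
Office Delay Adjustment: +188 days → 9 November 2014.
Opposition Stay Credit: +555 days → 17 May 2016.
Clinical Review Extension: 1957 days claimed exceeds the 1007-day cap, so +1007 days → 18 February 2019.
Response Delay Deduction: −67 days → 13 December 2018.

2018-12-13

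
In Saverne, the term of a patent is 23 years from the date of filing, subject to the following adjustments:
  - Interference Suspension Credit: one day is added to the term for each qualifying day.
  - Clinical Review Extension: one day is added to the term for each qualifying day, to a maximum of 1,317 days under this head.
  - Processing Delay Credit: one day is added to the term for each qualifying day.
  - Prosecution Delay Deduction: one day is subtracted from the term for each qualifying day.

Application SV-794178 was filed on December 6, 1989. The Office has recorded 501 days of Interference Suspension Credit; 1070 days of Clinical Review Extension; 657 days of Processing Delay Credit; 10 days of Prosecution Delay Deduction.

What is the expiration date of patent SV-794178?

Base term: filing date + 23 years → 6 December 2012.
Interference Suspension Credit: +501 days → 21 April 2014.
Clinical Review Extension: 1070 days (within the 1317-day cap) → +1070 days → 26 March 2017.
Processing Delay Credit: +657 days → 12 January 2019.
Prosecution Delay Deduction: −10 days → 2 January 2019.

January 2, 2019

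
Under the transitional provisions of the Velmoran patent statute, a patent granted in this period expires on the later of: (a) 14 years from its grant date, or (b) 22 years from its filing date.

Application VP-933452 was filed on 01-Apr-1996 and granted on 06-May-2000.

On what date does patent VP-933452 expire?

2018-04-01

(a) grant + 14 years → 6 May 2014.
(b) filing + 22 years → 1 April 2018.
Later of the two: 1 April 2018.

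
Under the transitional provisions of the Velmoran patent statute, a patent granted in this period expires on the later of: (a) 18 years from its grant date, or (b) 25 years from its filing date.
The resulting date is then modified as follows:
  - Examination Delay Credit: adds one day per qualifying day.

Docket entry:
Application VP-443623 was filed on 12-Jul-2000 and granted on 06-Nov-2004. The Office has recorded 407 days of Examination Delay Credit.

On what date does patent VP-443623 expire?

2026-08-23

(a) grant + 18 years → 6 November 2022.
(b) filing + 25 years → 12 July 2025.
Later of the two: 12 July 2025.
Examination Delay Credit: +407 days → 23 August 2026.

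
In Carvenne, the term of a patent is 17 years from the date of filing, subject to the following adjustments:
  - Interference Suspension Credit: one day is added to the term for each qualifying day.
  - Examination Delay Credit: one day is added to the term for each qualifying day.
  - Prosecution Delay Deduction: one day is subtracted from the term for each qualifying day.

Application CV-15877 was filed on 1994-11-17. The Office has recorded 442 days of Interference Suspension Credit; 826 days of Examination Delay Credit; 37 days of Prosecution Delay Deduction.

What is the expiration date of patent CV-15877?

April 1, 2015

Base term: filing date + 17 years → 17 November 2011.
Interference Suspension Credit: +442 days → 1 February 2013.
Examination Delay Credit: +826 days → 8 May 2015.
Prosecution Delay Deduction: −37 days → 1 April 2015.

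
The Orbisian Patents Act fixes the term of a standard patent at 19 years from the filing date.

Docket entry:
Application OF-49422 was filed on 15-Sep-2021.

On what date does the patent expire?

Filing date + 19 years → 15 September 2040.

2040-09-15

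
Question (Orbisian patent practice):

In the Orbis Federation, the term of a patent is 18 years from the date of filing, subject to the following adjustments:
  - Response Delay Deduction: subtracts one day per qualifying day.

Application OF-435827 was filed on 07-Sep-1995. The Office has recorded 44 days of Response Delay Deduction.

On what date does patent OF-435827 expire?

2013-07-25

Base term: filing date + 18 years → 7 September 2013.
Response Delay Deduction: −44 days → 25 July 2013.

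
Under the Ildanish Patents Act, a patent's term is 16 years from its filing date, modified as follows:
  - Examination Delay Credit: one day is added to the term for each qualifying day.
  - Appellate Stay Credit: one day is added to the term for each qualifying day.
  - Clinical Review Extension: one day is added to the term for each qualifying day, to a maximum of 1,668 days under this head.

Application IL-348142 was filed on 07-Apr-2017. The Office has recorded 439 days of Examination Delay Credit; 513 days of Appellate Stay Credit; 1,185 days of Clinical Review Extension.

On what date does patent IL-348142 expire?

Base term: filing date + 16 years → 7 April 2033.
Examination Delay Credit: +439 days → 20 June 2034.
Appellate Stay Credit: +513 days → 15 November 2035.
Clinical Review Extension: 1185 days (within the 1668-day cap) → +1185 days → 12 February 2039.

February 12, 2039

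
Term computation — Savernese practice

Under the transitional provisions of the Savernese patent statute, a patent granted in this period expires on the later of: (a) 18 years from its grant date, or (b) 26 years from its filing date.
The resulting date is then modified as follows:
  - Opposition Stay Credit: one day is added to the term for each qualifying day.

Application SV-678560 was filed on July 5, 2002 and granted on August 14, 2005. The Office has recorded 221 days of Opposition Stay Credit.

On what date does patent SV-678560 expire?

(a) grant + 18 years → 14 August 2023.
(b) filing + 26 years → 5 July 2028.
Later of the two: 5 July 2028.
Opposition Stay Credit: +221 days → 11 February 2029.

2029-02-11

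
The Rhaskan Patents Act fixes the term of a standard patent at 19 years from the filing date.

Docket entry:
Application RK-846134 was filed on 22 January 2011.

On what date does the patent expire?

2030-01-22

Filing date + 19 years → 22 January 2030.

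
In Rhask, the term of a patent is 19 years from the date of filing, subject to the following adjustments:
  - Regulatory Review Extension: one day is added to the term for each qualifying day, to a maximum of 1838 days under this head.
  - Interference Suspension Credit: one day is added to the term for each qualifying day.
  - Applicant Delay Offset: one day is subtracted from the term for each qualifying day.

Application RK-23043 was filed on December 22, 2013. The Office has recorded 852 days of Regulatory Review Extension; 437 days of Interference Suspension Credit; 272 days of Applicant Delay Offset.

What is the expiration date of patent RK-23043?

2035-10-05

Base term: filing date + 19 years → 22 December 2032.
Regulatory Review Extension: 852 days (within the 1838-day cap) → +852 days → 23 April 2035.
Interference Suspension Credit: +437 days → 3 July 2036.
Applicant Delay Offset: −272 days → 5 October 2035.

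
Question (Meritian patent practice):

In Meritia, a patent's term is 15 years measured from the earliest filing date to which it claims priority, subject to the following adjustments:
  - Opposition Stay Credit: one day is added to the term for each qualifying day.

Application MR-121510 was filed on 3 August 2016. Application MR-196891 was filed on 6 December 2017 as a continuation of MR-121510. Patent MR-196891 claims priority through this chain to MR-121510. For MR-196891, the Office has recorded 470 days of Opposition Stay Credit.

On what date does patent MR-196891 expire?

2032-11-15

Earliest priority filing: 3 August 2016.
Base term: 3 August 2016 + 15 years → 3 August 2031.
Opposition Stay Credit: +470 days → 15 November 2032.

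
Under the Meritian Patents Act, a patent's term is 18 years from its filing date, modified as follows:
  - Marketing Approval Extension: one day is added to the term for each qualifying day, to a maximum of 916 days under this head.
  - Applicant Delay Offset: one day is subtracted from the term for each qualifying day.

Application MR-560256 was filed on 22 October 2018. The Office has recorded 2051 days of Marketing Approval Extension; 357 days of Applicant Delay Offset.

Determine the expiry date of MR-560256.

May 4, 2038

Base term: filing date + 18 years → 22 October 2036.
Marketing Approval Extension: 2051 days claimed exceeds the 916-day cap, so +916 days → 26 April 2039.
Applicant Delay Offset: −357 days → 4 May 2038.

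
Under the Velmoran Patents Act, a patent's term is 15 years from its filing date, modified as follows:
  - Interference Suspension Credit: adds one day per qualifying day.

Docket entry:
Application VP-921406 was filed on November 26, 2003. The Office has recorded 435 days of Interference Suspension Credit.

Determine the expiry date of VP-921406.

February 4, 2020

Base term: filing date + 15 years → 26 November 2018.
Interference Suspension Credit: +435 days → 4 February 2020.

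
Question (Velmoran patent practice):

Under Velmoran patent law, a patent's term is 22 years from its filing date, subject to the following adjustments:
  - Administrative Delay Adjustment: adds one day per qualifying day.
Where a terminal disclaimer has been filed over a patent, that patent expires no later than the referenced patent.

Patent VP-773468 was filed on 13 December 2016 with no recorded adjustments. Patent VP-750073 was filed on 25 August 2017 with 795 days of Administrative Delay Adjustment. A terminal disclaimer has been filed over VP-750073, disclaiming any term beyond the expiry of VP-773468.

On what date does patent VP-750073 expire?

2038-12-13

Natural term of VP-750073:
  Base: filing + 22 years → 25 August 2039.
  Administrative Delay Adjustment: +795 days → 28 October 2041.
Expiry of referenced patent VP-773468:
  Base: filing + 22 years → 13 December 2038.
Terminal disclaimer: VP-750073 expires on the earlier of 28 October 2041 and 13 December 2038.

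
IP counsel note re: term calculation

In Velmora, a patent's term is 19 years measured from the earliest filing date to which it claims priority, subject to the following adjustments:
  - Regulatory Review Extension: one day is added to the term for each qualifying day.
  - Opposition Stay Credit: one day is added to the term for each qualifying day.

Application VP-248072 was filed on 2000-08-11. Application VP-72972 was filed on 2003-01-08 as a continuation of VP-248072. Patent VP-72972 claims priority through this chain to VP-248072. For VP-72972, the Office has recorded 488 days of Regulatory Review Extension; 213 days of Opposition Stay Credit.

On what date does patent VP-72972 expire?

Earliest priority filing: 11 August 2000.
Base term: 11 August 2000 + 19 years → 11 August 2019.
Regulatory Review Extension: +488 days → 11 December 2020.
Opposition Stay Credit: +213 days → 12 July 2021.

July 12, 2021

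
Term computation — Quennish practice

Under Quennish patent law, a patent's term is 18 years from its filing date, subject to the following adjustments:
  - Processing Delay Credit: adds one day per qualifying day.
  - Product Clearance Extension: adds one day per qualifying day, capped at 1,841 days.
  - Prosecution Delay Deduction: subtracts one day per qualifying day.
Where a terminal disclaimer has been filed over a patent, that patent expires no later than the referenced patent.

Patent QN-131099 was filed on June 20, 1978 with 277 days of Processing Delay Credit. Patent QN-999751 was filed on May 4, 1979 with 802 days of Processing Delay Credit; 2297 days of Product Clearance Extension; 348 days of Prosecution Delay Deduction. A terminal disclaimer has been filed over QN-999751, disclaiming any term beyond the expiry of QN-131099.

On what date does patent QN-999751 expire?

Natural term of QN-999751:
  Base: filing + 18 years → 4 May 1997.
  Processing Delay Credit: +802 days → 15 July 1999.
  Product Clearance Extension: 2297 days claimed exceeds the 1841-day cap, so +1841 days → 29 July 2004.
  Prosecution Delay Deduction: −348 days → 16 August 2003.
Expiry of referenced patent QN-131099:
  Base: filing + 18 years → 20 June 1996.
  Processing Delay Credit: +277 days → 24 March 1997.
Terminal disclaimer: QN-999751 expires on the earlier of 16 August 2003 and 24 March 1997.

March 24, 1997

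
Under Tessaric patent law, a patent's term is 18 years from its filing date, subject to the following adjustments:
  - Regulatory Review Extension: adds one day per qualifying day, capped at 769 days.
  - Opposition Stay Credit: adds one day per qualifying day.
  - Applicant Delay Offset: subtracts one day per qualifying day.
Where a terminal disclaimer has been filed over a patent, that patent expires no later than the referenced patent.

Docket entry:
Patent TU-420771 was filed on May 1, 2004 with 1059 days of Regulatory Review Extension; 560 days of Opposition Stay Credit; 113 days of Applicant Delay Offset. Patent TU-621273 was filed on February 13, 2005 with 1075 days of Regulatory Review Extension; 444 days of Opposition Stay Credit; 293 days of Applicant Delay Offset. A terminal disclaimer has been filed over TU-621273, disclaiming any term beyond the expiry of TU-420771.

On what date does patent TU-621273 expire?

Natural term of TU-621273:
  Base: filing + 18 years → 13 February 2023.
  Regulatory Review Extension: 1075 days claimed exceeds the 769-day cap, so +769 days → 23 March 2025.
  Opposition Stay Credit: +444 days → 10 June 2026.
  Applicant Delay Offset: −293 days → 21 August 2025.
Expiry of referenced patent TU-420771:
  Base: filing + 18 years → 1 May 2022.
  Regulatory Review Extension: 1059 days claimed exceeds the 769-day cap, so +769 days → 8 June 2024.
  Opposition Stay Credit: +560 days → 20 December 2025.
  Applicant Delay Offset: −113 days → 29 August 2025.
Terminal disclaimer: TU-621273 expires on the earlier of 21 August 2025 and 29 August 2025.

2025-08-21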